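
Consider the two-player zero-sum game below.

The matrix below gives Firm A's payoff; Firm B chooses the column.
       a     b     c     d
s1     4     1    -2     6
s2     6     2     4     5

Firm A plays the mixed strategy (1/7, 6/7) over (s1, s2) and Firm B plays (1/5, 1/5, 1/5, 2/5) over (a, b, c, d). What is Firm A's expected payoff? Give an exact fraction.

21/5

Against (1/5, 1/5, 1/5, 2/5), each row's expected payoff is s1: 3; s2: 22/5.
Taking the (1/7, 6/7)-weighted average: (1/7)·(3) + (6/7)·(22/5) = 21/5.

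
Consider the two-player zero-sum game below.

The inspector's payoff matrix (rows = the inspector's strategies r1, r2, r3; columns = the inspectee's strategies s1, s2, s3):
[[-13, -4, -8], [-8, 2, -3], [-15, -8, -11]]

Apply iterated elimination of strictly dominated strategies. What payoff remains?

Row r1 is strictly dominated by row r2 (-8>-13, 2>-4, -3>-8); eliminate r1.
Column s2 is strictly dominated by s1 for the inspectee (-8<2, -15<-8); eliminate s2.
Row r3 is strictly dominated by row r2 (-8>-15, -3>-11); eliminate r3.
Column s3 is strictly dominated by s1 for the inspectee (-8<-3); eliminate s3.
Only (r2, s1) remains, with payoff -8.

-8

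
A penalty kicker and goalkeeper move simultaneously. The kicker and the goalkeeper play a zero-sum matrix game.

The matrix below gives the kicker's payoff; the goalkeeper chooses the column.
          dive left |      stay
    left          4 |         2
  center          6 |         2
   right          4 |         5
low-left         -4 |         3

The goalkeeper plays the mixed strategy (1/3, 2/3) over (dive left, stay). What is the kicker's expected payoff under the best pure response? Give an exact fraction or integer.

14/3

left: (4)·(1/3) + (2)·(2/3) = 8/3.
center: (6)·(1/3) + (2)·(2/3) = 10/3.
right: (4)·(1/3) + (5)·(2/3) = 14/3.
low-left: (-4)·(1/3) + (3)·(2/3) = 2/3.
The best pure response is right with expected payoff 14/3.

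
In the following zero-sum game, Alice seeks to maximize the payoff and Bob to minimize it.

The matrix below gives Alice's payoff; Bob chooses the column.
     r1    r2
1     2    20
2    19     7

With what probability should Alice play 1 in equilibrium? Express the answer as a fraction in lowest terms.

Row minima are 2 and 7, so Alice's maximin is 7; column maxima are 19 and 20, so Bob's minimax is 19. These differ, so the equilibrium is in mixed strategies.
Let Alice play 1 with probability p. Bob is indifferent when 2p + 19(1−p) = 20p + 7(1−p), giving p = 2/5.

2/5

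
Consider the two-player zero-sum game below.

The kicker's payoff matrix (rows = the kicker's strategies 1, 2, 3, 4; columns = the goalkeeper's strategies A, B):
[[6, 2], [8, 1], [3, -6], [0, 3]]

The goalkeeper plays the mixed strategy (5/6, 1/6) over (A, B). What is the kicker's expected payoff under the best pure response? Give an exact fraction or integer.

1: (6)·(5/6) + (2)·(1/6) = 16/3.
2: (8)·(5/6) + (1)·(1/6) = 41/6.
3: (3)·(5/6) + (-6)·(1/6) = 3/2.
4: (0)·(5/6) + (3)·(1/6) = 1/2.
The best pure response is 2 with expected payoff 41/6.

41/6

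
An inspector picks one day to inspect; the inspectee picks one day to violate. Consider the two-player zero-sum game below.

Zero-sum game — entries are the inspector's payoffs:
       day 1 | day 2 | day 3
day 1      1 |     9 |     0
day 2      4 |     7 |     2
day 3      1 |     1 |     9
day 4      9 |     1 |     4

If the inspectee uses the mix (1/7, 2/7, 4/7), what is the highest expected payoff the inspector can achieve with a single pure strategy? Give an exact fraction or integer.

39/7

day 1: (1)·(1/7) + (9)·(2/7) + (0)·(4/7) = 19/7.
day 2: (4)·(1/7) + (7)·(2/7) + (2)·(4/7) = 26/7.
day 3: (1)·(1/7) + (1)·(2/7) + (9)·(4/7) = 39/7.
day 4: (9)·(1/7) + (1)·(2/7) + (4)·(4/7) = 27/7.
The best pure response is day 3 with expected payoff 39/7.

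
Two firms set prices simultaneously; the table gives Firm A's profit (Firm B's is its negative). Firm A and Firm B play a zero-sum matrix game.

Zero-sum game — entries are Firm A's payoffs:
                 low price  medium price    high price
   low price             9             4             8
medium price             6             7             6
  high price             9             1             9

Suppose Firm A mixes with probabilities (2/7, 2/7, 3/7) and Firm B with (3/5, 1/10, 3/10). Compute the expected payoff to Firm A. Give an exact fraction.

Against (3/5, 1/10, 3/10), each row's expected payoff is low price: 41/5; medium price: 61/10; high price: 41/5.
Taking the (2/7, 2/7, 3/7)-weighted average: (2/7)·(41/5) + (2/7)·(61/10) + (3/7)·(41/5) = 38/5.

38/5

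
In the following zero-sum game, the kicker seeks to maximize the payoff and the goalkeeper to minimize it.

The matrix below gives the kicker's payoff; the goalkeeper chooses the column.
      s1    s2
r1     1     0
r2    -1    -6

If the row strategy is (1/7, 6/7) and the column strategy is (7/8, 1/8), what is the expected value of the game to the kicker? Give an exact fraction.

-71/56

Against (7/8, 1/8), each row's expected payoff is r1: 7/8; r2: -13/8.
Taking the (1/7, 6/7)-weighted average: (1/7)·(7/8) + (6/7)·(-13/8) = -71/56.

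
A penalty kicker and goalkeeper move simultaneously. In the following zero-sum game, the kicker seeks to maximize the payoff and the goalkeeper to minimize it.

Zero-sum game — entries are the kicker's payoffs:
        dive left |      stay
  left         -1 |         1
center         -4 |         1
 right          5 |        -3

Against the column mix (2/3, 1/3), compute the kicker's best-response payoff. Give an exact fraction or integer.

7/3

left: (-1)·(2/3) + (1)·(1/3) = -1/3.
center: (-4)·(2/3) + (1)·(1/3) = -7/3.
right: (5)·(2/3) + (-3)·(1/3) = 7/3.
The best pure response is right with expected payoff 7/3.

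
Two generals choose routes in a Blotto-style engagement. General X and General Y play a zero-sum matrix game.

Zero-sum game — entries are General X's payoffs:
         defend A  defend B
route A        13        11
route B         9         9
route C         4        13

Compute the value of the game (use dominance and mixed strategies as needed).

Row route B is strictly dominated by row route A, so General X never plays it.
The remaining 2×2 game on (route A, route C) × (defend A, defend B) has no saddle point. Let General X play route A with probability p; indifference gives 13p + 4(1−p) = 11p + 13(1−p), so p = 9/11.
Similarly General Y's optimal q on defend A is 2/11, and the value is 13·(2/11) + (11)·(9/11) = 125/11.

125/11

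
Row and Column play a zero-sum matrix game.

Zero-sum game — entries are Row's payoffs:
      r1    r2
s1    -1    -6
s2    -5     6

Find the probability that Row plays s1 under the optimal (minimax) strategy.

Row minima are -6 and -5, so Row's maximin is -5; column maxima are -1 and 6, so Column's minimax is -1. These differ, so the equilibrium is in mixed strategies.
Let Row play s1 with probability p. Column is indifferent when −p − 5(1−p) = −6p + 6(1−p), giving p = 11/16.

11/16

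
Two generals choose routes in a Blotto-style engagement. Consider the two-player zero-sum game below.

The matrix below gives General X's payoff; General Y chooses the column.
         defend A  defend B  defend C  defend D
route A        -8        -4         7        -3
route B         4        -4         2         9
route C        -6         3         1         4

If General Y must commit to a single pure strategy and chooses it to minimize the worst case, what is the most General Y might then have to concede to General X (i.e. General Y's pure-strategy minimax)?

3

The worst case (largest entry) in each column is defend A: 4, defend B: 3, defend C: 7, defend D: 9.
The best (smallest) of these is 3.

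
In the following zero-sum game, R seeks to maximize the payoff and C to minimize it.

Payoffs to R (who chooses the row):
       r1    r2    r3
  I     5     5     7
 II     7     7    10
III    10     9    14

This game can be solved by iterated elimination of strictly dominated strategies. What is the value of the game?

9

Column r3 is strictly dominated by r1 for C (5<7, 7<10, 10<14); eliminate r3.
Row II is strictly dominated by row III (10>7, 9>7); eliminate II.
Row I is strictly dominated by row III (10>5, 9>5); eliminate I.
Column r1 is strictly dominated by r2 for C (9<10); eliminate r1.
Only (III, r2) remains, with payoff 9.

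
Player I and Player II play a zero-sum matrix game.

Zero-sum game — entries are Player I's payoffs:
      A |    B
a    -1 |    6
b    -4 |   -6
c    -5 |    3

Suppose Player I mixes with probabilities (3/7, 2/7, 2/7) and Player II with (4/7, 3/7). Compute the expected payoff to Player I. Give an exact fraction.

Against (4/7, 3/7), each row's expected payoff is a: 2; b: -34/7; c: -11/7.
Taking the (3/7, 2/7, 2/7)-weighted average: (3/7)·(2) + (2/7)·(-34/7) + (2/7)·(-11/7) = -48/49.

-48/49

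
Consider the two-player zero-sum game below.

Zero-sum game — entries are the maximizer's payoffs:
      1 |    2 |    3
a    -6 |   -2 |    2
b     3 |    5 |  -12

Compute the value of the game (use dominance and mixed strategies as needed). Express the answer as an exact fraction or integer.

-66/23

Column 2 is strictly dominated by 1 for the minimizer (it gives the maximizer more in every row).
The remaining 2×2 game on (a, b) × (1, 3) has no saddle point. Let the maximizer play a with probability p; indifference gives −6p + 3(1−p) = 2p − 12(1−p), so p = 15/23.
Similarly the minimizer's optimal q on 1 is 14/23, and the value is -6·(14/23) + (2)·(9/23) = -66/23.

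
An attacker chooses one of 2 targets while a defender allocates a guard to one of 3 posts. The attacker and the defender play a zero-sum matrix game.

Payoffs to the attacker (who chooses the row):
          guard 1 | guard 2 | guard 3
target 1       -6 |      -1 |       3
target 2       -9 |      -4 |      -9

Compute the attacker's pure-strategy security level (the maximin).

The worst-case payoff for each row is target 1: -6, target 2: -9.
The best of these is -6.

-6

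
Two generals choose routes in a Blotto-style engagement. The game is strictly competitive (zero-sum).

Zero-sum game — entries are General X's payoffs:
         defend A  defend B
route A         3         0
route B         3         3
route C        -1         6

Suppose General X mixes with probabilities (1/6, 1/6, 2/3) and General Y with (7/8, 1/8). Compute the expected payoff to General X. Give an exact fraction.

41/48

Against (7/8, 1/8), each row's expected payoff is route A: 21/8; route B: 3; route C: -1/8.
Taking the (1/6, 1/6, 2/3)-weighted average: (1/6)·(21/8) + (1/6)·(3) + (2/3)·(-1/8) = 41/48.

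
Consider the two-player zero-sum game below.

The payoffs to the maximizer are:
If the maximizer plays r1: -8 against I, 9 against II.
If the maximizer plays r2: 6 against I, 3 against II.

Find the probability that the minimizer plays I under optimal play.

Row minima are -8 and 3, so the maximizer's maximin is 3; column maxima are 6 and 9, so the minimizer's minimax is 6. These differ, so the equilibrium is in mixed strategies.
Let the minimizer play I with probability q. The maximizer is indifferent when −8q + 9(1−q) = 6q + 3(1−q), giving q = 3/10.

3/10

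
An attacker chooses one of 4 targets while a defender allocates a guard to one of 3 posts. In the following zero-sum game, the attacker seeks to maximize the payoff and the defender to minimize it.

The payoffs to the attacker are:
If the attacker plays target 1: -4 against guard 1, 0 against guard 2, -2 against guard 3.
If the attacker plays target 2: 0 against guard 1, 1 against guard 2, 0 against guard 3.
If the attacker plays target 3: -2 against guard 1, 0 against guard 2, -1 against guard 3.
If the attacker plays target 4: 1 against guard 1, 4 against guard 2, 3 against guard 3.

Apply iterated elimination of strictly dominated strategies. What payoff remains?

Row target 2 is strictly dominated by row target 4 (1>0, 4>1, 3>0); eliminate target 2.
Row target 1 is strictly dominated by row target 4 (1>-4, 4>0, 3>-2); eliminate target 1.
Row target 3 is strictly dominated by row target 4 (1>-2, 4>0, 3>-1); eliminate target 3.
Column guard 2 is strictly dominated by guard 1 for the defender (1<4); eliminate guard 2.
Column guard 3 is strictly dominated by guard 1 for the defender (1<3); eliminate guard 3.
Only (target 4, guard 1) remains, with payoff 1.

1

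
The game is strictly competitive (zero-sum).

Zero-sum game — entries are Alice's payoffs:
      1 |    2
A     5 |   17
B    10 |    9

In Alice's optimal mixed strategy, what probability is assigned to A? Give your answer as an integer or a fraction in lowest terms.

Row minima are 5 and 9, so Alice's maximin is 9; column maxima are 10 and 17, so Bob's minimax is 10. These differ, so the equilibrium is in mixed strategies.
Let Alice play A with probability p. Bob is indifferent when 5p + 10(1−p) = 17p + 9(1−p), giving p = 1/13.

1/13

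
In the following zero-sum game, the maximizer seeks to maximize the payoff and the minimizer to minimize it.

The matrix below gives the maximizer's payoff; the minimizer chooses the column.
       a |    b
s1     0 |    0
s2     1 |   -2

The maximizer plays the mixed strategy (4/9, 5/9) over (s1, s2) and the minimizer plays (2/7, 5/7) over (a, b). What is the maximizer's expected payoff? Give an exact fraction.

Against (2/7, 5/7), each row's expected payoff is s1: 0; s2: -8/7.
Taking the (4/9, 5/9)-weighted average: (4/9)·(0) + (5/9)·(-8/7) = -40/63.

-40/63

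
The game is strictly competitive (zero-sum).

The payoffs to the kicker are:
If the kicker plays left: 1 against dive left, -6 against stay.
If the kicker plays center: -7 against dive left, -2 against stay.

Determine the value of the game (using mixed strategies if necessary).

-11/3

Row minima are -6 and -7, so the kicker's maximin is -6; column maxima are 1 and -2, so the goalkeeper's minimax is -2. These differ, so the equilibrium is in mixed strategies.
Let the kicker play left with probability p. The goalkeeper is indifferent when p − 7(1−p) = −6p − 2(1−p), giving p = 5/12.
Let the goalkeeper play dive left with probability q. The kicker is indifferent when q − 6(1−q) = −7q − 2(1−q), giving q = 1/3.
The value is 1·(1/3) + (-6)·(2/3) = -11/3.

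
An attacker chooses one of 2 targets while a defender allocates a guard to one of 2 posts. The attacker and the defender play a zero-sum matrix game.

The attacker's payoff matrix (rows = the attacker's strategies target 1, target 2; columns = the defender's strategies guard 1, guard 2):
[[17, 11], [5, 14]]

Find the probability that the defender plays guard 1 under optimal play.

1/5

Row minima are 11 and 5, so the attacker's maximin is 11; column maxima are 17 and 14, so the defender's minimax is 14. These differ, so the equilibrium is in mixed strategies.
Let the defender play guard 1 with probability q. The attacker is indifferent when 17q + 11(1−q) = 5q + 14(1−q), giving q = 1/5.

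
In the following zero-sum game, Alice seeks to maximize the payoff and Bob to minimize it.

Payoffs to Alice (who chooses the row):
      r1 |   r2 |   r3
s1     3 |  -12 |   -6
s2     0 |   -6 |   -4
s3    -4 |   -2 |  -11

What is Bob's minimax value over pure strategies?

-4

The worst case (largest entry) in each column is r1: 3, r2: -2, r3: -4.
The best (smallest) of these is -4.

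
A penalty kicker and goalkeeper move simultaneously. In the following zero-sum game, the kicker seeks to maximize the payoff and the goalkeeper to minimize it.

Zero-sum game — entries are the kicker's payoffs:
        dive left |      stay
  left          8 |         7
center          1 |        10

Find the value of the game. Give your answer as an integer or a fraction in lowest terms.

73/10

Row minima are 7 and 1, so the kicker's maximin is 7; column maxima are 8 and 10, so the goalkeeper's minimax is 8. These differ, so the equilibrium is in mixed strategies.
Let the kicker play left with probability p. The goalkeeper is indifferent when 8p + (1−p) = 7p + 10(1−p), giving p = 9/10.
Let the goalkeeper play dive left with probability q. The kicker is indifferent when 8q + 7(1−q) = q + 10(1−q), giving q = 3/10.
The value is 8·(3/10) + (7)·(7/10) = 73/10.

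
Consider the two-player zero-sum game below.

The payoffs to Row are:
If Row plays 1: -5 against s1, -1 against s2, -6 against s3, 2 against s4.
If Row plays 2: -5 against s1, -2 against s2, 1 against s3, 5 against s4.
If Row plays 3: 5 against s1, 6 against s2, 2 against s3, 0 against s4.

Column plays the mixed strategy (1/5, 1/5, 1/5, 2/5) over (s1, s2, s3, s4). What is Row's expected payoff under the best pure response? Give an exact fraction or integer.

1: (-5)·(1/5) + (-1)·(1/5) + (-6)·(1/5) + (2)·(2/5) = -8/5.
2: (-5)·(1/5) + (-2)·(1/5) + (1)·(1/5) + (5)·(2/5) = 4/5.
3: (5)·(1/5) + (6)·(1/5) + (2)·(1/5) + (0)·(2/5) = 13/5.
The best pure response is 3 with expected payoff 13/5.

13/5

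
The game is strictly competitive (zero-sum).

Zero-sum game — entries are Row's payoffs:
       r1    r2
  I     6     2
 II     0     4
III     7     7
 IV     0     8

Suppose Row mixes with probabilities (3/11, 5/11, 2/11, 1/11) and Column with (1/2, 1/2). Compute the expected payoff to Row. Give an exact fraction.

Against (1/2, 1/2), each row's expected payoff is I: 4; II: 2; III: 7; IV: 4.
Taking the (3/11, 5/11, 2/11, 1/11)-weighted average: (3/11)·(4) + (5/11)·(2) + (2/11)·(7) + (1/11)·(4) = 40/11.

40/11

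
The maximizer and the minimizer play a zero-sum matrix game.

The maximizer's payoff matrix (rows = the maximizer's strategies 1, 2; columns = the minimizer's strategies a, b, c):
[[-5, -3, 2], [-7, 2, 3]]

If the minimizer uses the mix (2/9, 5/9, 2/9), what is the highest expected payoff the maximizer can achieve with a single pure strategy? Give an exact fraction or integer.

2/9

1: (-5)·(2/9) + (-3)·(5/9) + (2)·(2/9) = -7/3.
2: (-7)·(2/9) + (2)·(5/9) + (3)·(2/9) = 2/9.
The best pure response is 2 with expected payoff 2/9.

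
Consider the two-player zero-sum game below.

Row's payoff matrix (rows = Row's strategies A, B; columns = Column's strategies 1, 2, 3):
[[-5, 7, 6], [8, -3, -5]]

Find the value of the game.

Column 2 is strictly dominated by 3 for Column (it gives Row more in every row).
The remaining 2×2 game on (A, B) × (1, 3) has no saddle point. Let Row play A with probability p; indifference gives −5p + 8(1−p) = 6p − 5(1−p), so p = 13/24.
Similarly Column's optimal q on 1 is 11/24, and the value is -5·(11/24) + (6)·(13/24) = 23/24.

23/24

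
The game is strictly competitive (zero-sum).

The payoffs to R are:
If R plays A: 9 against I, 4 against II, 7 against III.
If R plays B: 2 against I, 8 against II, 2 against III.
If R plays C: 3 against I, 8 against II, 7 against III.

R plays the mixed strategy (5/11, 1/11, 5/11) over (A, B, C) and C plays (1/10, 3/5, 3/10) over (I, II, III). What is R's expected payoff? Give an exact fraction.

343/55

Against (1/10, 3/5, 3/10), each row's expected payoff is A: 27/5; B: 28/5; C: 36/5.
Taking the (5/11, 1/11, 5/11)-weighted average: (5/11)·(27/5) + (1/11)·(28/5) + (5/11)·(36/5) = 343/55.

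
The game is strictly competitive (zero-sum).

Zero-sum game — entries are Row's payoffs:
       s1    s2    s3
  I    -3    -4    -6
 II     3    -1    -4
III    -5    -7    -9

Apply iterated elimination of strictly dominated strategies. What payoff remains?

Column s2 is strictly dominated by s3 for Column (-6<-4, -4<-1, -9<-7); eliminate s2.
Column s1 is strictly dominated by s3 for Column (-6<-3, -4<3, -9<-5); eliminate s1.
Row III is strictly dominated by row I (-6>-9); eliminate III.
Row I is strictly dominated by row II (-4>-6); eliminate I.
Only (II, s3) remains, with payoff -4.

-4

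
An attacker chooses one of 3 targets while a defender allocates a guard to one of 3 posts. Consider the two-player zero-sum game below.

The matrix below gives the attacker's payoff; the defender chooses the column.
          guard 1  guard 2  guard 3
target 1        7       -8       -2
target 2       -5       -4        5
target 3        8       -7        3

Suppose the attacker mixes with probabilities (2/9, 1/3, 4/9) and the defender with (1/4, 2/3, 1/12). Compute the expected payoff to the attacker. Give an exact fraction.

Against (1/4, 2/3, 1/12), each row's expected payoff is target 1: -15/4; target 2: -7/2; target 3: -29/12.
Taking the (2/9, 1/3, 4/9)-weighted average: (2/9)·(-15/4) + (1/3)·(-7/2) + (4/9)·(-29/12) = -83/27.

-83/27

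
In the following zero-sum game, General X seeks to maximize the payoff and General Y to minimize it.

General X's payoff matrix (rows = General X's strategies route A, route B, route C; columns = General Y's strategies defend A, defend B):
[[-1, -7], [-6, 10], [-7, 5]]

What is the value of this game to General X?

-26/11

Row route C is strictly dominated by row route B, so General X never plays it.
The remaining 2×2 game on (route A, route B) × (defend A, defend B) has no saddle point. Let General X play route A with probability p; indifference gives −p − 6(1−p) = −7p + 10(1−p), so p = 8/11.
Similarly General Y's optimal q on defend A is 17/22, and the value is -1·(17/22) + (-7)·(5/22) = -26/11.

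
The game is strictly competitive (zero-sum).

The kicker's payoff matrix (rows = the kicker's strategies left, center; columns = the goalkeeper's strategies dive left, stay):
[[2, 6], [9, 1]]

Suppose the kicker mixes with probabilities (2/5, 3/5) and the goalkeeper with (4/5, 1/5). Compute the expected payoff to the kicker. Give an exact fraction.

139/25

Against (4/5, 1/5), each row's expected payoff is left: 14/5; center: 37/5.
Taking the (2/5, 3/5)-weighted average: (2/5)·(14/5) + (3/5)·(37/5) = 139/25.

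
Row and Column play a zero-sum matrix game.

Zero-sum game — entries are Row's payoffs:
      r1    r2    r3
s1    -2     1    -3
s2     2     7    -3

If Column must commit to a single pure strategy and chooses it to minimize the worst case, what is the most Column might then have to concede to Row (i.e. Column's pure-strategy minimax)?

The worst case (largest entry) in each column is r1: 2, r2: 7, r3: -3.
The best (smallest) of these is -3.

-3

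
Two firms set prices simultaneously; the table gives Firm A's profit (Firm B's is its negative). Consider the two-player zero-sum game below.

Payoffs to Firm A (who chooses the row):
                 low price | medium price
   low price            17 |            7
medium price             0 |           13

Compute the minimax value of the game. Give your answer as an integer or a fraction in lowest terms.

Row minima are 7 and 0, so Firm A's maximin is 7; column maxima are 17 and 13, so Firm B's minimax is 13. These differ, so the equilibrium is in mixed strategies.
Let Firm A play low price with probability p. Firm B is indifferent when 17p = 7p + 13(1−p), giving p = 13/23.
Let Firm B play low price with probability q. Firm A is indifferent when 17q + 7(1−q) = 13(1−q), giving q = 6/23.
The value is 17·(6/23) + (7)·(17/23) = 221/23.

221/23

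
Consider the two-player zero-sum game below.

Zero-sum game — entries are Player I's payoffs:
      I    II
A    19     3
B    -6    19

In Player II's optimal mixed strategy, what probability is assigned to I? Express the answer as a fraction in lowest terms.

Row minima are 3 and -6, so Player I's maximin is 3; column maxima are 19 and 19, so Player II's minimax is 19. These differ, so the equilibrium is in mixed strategies.
Let Player II play I with probability q. Player I is indifferent when 19q + 3(1−q) = −6q + 19(1−q), giving q = 16/41.

16/41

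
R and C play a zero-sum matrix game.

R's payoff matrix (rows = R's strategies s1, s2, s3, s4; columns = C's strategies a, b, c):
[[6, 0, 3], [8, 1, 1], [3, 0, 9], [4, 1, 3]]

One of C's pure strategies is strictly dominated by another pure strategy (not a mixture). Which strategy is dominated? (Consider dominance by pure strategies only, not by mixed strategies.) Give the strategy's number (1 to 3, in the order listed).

1

C prefers columns that give R less. Compare a with b: 0 < 6, 1 < 8, 0 < 3, 1 < 4.
So b strictly dominates a for C; a is strictly dominated.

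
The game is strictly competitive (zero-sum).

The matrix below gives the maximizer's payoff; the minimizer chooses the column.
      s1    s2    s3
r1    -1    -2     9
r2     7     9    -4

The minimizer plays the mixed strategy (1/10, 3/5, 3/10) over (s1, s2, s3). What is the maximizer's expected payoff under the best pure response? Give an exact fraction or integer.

49/10

r1: (-1)·(1/10) + (-2)·(3/5) + (9)·(3/10) = 7/5.
r2: (7)·(1/10) + (9)·(3/5) + (-4)·(3/10) = 49/10.
The best pure response is r2 with expected payoff 49/10.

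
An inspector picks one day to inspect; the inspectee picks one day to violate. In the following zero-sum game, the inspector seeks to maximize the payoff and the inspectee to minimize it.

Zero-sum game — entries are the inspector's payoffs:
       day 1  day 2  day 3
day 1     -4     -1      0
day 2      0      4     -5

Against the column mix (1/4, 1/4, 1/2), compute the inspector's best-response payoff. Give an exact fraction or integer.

-5/4

day 1: (-4)·(1/4) + (-1)·(1/4) + (0)·(1/2) = -5/4.
day 2: (0)·(1/4) + (4)·(1/4) + (-5)·(1/2) = -3/2.
The best pure response is day 1 with expected payoff -5/4.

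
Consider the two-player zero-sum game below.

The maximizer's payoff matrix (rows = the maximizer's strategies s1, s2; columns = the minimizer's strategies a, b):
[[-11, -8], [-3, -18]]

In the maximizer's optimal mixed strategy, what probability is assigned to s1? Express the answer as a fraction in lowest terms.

5/6

Row minima are -11 and -18, so the maximizer's maximin is -11; column maxima are -3 and -8, so the minimizer's minimax is -8. These differ, so the equilibrium is in mixed strategies.
Let the maximizer play s1 with probability p. The minimizer is indifferent when −11p − 3(1−p) = −8p − 18(1−p), giving p = 5/6.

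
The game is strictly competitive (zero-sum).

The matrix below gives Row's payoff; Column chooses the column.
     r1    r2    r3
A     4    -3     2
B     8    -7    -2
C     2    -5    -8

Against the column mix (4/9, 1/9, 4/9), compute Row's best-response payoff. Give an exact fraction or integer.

A: (4)·(4/9) + (-3)·(1/9) + (2)·(4/9) = 7/3.
B: (8)·(4/9) + (-7)·(1/9) + (-2)·(4/9) = 17/9.
C: (2)·(4/9) + (-5)·(1/9) + (-8)·(4/9) = -29/9.
The best pure response is A with expected payoff 7/3.

7/3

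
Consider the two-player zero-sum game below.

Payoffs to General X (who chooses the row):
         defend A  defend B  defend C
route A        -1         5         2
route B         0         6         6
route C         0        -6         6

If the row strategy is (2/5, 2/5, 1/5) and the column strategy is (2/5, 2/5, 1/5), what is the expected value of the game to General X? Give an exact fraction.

2

Against (2/5, 2/5, 1/5), each row's expected payoff is route A: 2; route B: 18/5; route C: -6/5.
Taking the (2/5, 2/5, 1/5)-weighted average: (2/5)·(2) + (2/5)·(18/5) + (1/5)·(-6/5) = 2.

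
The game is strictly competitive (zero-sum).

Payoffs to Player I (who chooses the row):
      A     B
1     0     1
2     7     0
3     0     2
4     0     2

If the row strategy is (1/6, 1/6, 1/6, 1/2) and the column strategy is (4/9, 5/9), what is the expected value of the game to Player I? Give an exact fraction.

73/54

Against (4/9, 5/9), each row's expected payoff is 1: 5/9; 2: 28/9; 3: 10/9; 4: 10/9.
Taking the (1/6, 1/6, 1/6, 1/2)-weighted average: (1/6)·(5/9) + (1/6)·(28/9) + (1/6)·(10/9) + (1/2)·(10/9) = 73/54.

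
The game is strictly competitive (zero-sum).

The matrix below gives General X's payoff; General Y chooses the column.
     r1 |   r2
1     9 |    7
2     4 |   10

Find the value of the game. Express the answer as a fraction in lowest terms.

31/4

Row minima are 7 and 4, so General X's maximin is 7; column maxima are 9 and 10, so General Y's minimax is 9. These differ, so the equilibrium is in mixed strategies.
Let General X play 1 with probability p. General Y is indifferent when 9p + 4(1−p) = 7p + 10(1−p), giving p = 3/4.
Let General Y play r1 with probability q. General X is indifferent when 9q + 7(1−q) = 4q + 10(1−q), giving q = 3/8.
The value is 9·(3/8) + (7)·(5/8) = 31/4.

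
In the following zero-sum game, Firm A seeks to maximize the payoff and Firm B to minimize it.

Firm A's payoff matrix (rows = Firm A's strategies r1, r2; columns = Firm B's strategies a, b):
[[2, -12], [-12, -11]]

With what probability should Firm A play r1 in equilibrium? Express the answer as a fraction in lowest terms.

Row minima are -12 and -12, so Firm A's maximin is -12; column maxima are 2 and -11, so Firm B's minimax is -11. These differ, so the equilibrium is in mixed strategies.
Let Firm A play r1 with probability p. Firm B is indifferent when 2p − 12(1−p) = −12p − 11(1−p), giving p = 1/15.

1/15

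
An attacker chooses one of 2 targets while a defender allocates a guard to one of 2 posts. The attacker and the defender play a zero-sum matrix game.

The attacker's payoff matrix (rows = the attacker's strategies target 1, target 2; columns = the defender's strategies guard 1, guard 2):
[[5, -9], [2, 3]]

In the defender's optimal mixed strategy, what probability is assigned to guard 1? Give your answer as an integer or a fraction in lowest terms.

4/5

Row minima are -9 and 2, so the attacker's maximin is 2; column maxima are 5 and 3, so the defender's minimax is 3. These differ, so the equilibrium is in mixed strategies.
Let the defender play guard 1 with probability q. The attacker is indifferent when 5q − 9(1−q) = 2q + 3(1−q), giving q = 4/5.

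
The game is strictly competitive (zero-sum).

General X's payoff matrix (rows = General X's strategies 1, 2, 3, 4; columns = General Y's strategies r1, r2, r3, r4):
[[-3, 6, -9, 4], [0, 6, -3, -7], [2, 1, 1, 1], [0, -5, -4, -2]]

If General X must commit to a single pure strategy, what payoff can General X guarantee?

The worst-case payoff for each row is 1: -9, 2: -7, 3: 1, 4: -5.
The best of these is 1.

1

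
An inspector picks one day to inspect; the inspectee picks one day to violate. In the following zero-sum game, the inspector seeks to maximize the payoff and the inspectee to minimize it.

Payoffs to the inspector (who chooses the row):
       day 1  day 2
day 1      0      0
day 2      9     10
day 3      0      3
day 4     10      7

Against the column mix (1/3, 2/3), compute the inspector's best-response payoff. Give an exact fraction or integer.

29/3

day 1: (0)·(1/3) + (0)·(2/3) = 0.
day 2: (9)·(1/3) + (10)·(2/3) = 29/3.
day 3: (0)·(1/3) + (3)·(2/3) = 2.
day 4: (10)·(1/3) + (7)·(2/3) = 8.
The best pure response is day 2 with expected payoff 29/3.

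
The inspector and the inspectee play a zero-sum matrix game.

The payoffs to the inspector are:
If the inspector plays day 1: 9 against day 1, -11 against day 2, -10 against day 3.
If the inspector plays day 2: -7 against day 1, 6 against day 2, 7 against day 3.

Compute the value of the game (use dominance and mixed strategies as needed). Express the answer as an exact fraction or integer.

Column day 3 is strictly dominated by day 2 for the inspectee (it gives the inspector more in every row).
The remaining 2×2 game on (day 1, day 2) × (day 1, day 2) has no saddle point. Let the inspector play day 1 with probability p; indifference gives 9p − 7(1−p) = −11p + 6(1−p), so p = 13/33.
Similarly the inspectee's optimal q on day 1 is 17/33, and the value is 9·(17/33) + (-11)·(16/33) = -23/33.

-23/33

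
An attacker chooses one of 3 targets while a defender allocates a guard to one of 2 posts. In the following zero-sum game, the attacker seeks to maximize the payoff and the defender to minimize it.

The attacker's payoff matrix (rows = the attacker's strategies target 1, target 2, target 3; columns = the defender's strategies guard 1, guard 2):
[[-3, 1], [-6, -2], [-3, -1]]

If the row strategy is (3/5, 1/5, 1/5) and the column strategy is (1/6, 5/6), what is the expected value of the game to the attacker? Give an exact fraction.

-3/5

Against (1/6, 5/6), each row's expected payoff is target 1: 1/3; target 2: -8/3; target 3: -4/3.
Taking the (3/5, 1/5, 1/5)-weighted average: (3/5)·(1/3) + (1/5)·(-8/3) + (1/5)·(-4/3) = -3/5.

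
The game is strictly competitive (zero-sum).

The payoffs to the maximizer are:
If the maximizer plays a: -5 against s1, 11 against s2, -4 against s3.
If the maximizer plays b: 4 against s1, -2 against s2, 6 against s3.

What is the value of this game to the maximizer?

17/11

Column s3 is strictly dominated by s1 for the minimizer (it gives the maximizer more in every row).
The remaining 2×2 game on (a, b) × (s1, s2) has no saddle point. Let the maximizer play a with probability p; indifference gives −5p + 4(1−p) = 11p − 2(1−p), so p = 3/11.
Similarly the minimizer's optimal q on s1 is 13/22, and the value is -5·(13/22) + (11)·(9/22) = 17/11.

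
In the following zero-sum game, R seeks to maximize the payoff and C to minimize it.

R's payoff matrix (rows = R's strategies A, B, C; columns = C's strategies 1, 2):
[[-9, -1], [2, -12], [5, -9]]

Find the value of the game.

Row B is strictly dominated by row C, so R never plays it.
The remaining 2×2 game on (A, C) × (1, 2) has no saddle point. Let R play A with probability p; indifference gives −9p + 5(1−p) = −p − 9(1−p), so p = 7/11.
Similarly C's optimal q on 1 is 4/11, and the value is -9·(4/11) + (-1)·(7/11) = -43/11.

-43/11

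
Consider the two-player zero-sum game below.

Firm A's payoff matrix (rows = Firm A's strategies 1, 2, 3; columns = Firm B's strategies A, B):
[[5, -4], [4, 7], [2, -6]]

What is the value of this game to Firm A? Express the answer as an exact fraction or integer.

17/4

Row 3 is strictly dominated by row 1, so Firm A never plays it.
The remaining 2×2 game on (1, 2) × (A, B) has no saddle point. Let Firm A play 1 with probability p; indifference gives 5p + 4(1−p) = −4p + 7(1−p), so p = 1/4.
Similarly Firm B's optimal q on A is 11/12, and the value is 5·(11/12) + (-4)·(1/12) = 17/4.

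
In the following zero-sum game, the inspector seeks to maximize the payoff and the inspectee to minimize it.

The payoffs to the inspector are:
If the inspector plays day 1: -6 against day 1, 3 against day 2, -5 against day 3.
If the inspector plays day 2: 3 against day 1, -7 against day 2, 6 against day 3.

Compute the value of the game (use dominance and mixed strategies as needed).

Column day 3 is strictly dominated by day 1 for the inspectee (it gives the inspector more in every row).
The remaining 2×2 game on (day 1, day 2) × (day 1, day 2) has no saddle point. Let the inspector play day 1 with probability p; indifference gives −6p + 3(1−p) = 3p − 7(1−p), so p = 10/19.
Similarly the inspectee's optimal q on day 1 is 10/19, and the value is -6·(10/19) + (3)·(9/19) = -33/19.

-33/19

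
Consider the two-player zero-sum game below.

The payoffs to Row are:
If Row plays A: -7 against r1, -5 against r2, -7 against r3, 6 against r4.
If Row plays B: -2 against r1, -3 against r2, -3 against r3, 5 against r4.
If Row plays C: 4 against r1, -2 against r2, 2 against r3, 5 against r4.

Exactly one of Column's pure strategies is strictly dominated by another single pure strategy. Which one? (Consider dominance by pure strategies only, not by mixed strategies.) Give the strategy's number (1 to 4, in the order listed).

Column prefers columns that give Row less. Compare r4 with r1: -7 < 6, -2 < 5, 4 < 5.
So r1 strictly dominates r4 for Column; r4 is strictly dominated.

4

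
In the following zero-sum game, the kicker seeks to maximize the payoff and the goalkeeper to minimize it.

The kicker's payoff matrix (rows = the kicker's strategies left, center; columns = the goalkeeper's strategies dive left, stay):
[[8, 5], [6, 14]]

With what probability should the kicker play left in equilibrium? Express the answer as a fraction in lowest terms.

Row minima are 5 and 6, so the kicker's maximin is 6; column maxima are 8 and 14, so the goalkeeper's minimax is 8. These differ, so the equilibrium is in mixed strategies.
Let the kicker play left with probability p. The goalkeeper is indifferent when 8p + 6(1−p) = 5p + 14(1−p), giving p = 8/11.

8/11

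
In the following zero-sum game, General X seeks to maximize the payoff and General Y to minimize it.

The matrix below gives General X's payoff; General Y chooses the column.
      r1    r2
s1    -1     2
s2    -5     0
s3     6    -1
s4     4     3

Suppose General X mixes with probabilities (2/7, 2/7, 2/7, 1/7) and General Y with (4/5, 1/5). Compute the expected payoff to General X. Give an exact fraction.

Against (4/5, 1/5), each row's expected payoff is s1: -2/5; s2: -4; s3: 23/5; s4: 19/5.
Taking the (2/7, 2/7, 2/7, 1/7)-weighted average: (2/7)·(-2/5) + (2/7)·(-4) + (2/7)·(23/5) + (1/7)·(19/5) = 3/5.

3/5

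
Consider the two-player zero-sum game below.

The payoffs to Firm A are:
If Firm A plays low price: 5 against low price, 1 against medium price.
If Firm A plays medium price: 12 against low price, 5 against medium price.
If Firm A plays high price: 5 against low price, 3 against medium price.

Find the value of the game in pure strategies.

Row minima: 1, 5, 3 → Firm A's maximin is 5.
Column maxima: 12, 5 → Firm B's minimax is 5.
They coincide at (medium price, medium price), so the value is 5.

5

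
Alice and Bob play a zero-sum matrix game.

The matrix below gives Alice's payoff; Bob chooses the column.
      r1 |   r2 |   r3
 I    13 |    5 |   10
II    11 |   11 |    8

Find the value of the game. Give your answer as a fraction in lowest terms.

Column r1 is strictly dominated by r3 for Bob (it gives Alice more in every row).
The remaining 2×2 game on (I, II) × (r2, r3) has no saddle point. Let Alice play I with probability p; indifference gives 5p + 11(1−p) = 10p + 8(1−p), so p = 3/8.
Similarly Bob's optimal q on r2 is 1/4, and the value is 5·(1/4) + (10)·(3/4) = 35/4.

35/4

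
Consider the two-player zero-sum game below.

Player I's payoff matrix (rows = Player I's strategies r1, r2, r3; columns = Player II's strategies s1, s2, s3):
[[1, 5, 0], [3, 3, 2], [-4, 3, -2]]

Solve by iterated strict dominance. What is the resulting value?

2

Column s2 is strictly dominated by s3 for Player II (0<5, 2<3, -2<3); eliminate s2.
Row r1 is strictly dominated by row r2 (3>1, 2>0); eliminate r1.
Row r3 is strictly dominated by row r2 (3>-4, 2>-2); eliminate r3.
Column s1 is strictly dominated by s3 for Player II (2<3); eliminate s1.
Only (r2, s3) remains, with payoff 2.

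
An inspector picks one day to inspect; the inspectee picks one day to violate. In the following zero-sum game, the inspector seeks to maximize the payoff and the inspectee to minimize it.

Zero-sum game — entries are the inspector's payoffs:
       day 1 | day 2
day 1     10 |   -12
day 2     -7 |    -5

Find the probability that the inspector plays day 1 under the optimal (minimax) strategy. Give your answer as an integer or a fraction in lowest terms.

Row minima are -12 and -7, so the inspector's maximin is -7; column maxima are 10 and -5, so the inspectee's minimax is -5. These differ, so the equilibrium is in mixed strategies.
Let the inspector play day 1 with probability p. The inspectee is indifferent when 10p − 7(1−p) = −12p − 5(1−p), giving p = 1/12.

1/12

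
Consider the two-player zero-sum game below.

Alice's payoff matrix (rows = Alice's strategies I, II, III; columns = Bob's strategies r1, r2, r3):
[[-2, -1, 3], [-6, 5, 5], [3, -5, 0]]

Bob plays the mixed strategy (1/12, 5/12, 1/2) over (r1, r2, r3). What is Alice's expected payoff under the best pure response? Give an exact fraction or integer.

49/12

I: (-2)·(1/12) + (-1)·(5/12) + (3)·(1/2) = 11/12.
II: (-6)·(1/12) + (5)·(5/12) + (5)·(1/2) = 49/12.
III: (3)·(1/12) + (-5)·(5/12) + (0)·(1/2) = -11/6.
The best pure response is II with expected payoff 49/12.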